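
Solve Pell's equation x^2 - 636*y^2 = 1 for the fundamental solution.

(x, y) = (3505951, 139020)

First expand sqrt(636) as a continued fraction. With x_i = (sqrt(636) + m_i)/d_i and (m_0, d_0) = (0, 1): a_0 = floor(sqrt(636)) = 25, since 25^2 = 625 <= 636 < 676 = 26^2.
Iterate m_{i+1} = d_i*a_i - m_i, d_{i+1} = (636 - m_{i+1}^2)/d_i, a_{i+1} = floor((a_0 + m_{i+1})/d_{i+1}):
  m_1 = 1*25 - 0 = 25, d_1 = (636 - 25^2)/1 = 11/1 = 11, a_1 = floor((25 + 25)/11) = 4.
  m_2 = 11*4 - 25 = 19, d_2 = (636 - 19^2)/11 = 275/11 = 25, a_2 = floor((25 + 19)/25) = 1.
  m_3 = 25*1 - 19 = 6, d_3 = (636 - 6^2)/25 = 600/25 = 24, a_3 = floor((25 + 6)/24) = 1.
  m_4 = 24*1 - 6 = 18, d_4 = (636 - 18^2)/24 = 312/24 = 13, a_4 = floor((25 + 18)/13) = 3.
  m_5 = 13*3 - 18 = 21, d_5 = (636 - 21^2)/13 = 195/13 = 15, a_5 = floor((25 + 21)/15) = 3.
  m_6 = 15*3 - 21 = 24, d_6 = (636 - 24^2)/15 = 60/15 = 4, a_6 = floor((25 + 24)/4) = 12.
  m_7 = 4*12 - 24 = 24, d_7 = (636 - 24^2)/4 = 60/4 = 15, a_7 = floor((25 + 24)/15) = 3.
  m_8 = 15*3 - 24 = 21, d_8 = (636 - 21^2)/15 = 195/15 = 13, a_8 = floor((25 + 21)/13) = 3.
  m_9 = 13*3 - 21 = 18, d_9 = (636 - 18^2)/13 = 312/13 = 24, a_9 = floor((25 + 18)/24) = 1.
  m_10 = 24*1 - 18 = 6, d_10 = (636 - 6^2)/24 = 600/24 = 25, a_10 = floor((25 + 6)/25) = 1.
  m_11 = 25*1 - 6 = 19, d_11 = (636 - 19^2)/25 = 275/25 = 11, a_11 = floor((25 + 19)/11) = 4.
  m_12 = 11*4 - 19 = 25, d_12 = (636 - 25^2)/11 = 11/11 = 1, a_12 = floor((25 + 25)/1) = 50.
  m_13 = 1*50 - 25 = 25, d_13 = (636 - 25^2)/1 = 11/1 = 11: (m_13, d_13) = (m_1, d_1) = (25, 11), so from here the quotients repeat a_1, ..., a_12; the period length is 12.
So sqrt(636) = [25; (4, 1, 1, 3, 3, 12, 3, 3, 1, 1, 4, 50)] with period length k = 12.
k is even, so the fundamental solution of x^2 - 636y^2 = 1 is (p_{k-1}, q_{k-1}) = (p_11, q_11); compute convergents through index 11.
Convergents (p_i = a_i*p_{i-1} + p_{i-2}, q_i = a_i*q_{i-1} + q_{i-2} with p_{-2}=0, p_{-1}=1, q_{-2}=1, q_{-1}=0):
  i=0: a_0=25, p_0 = 25*1 + 0 = 25, q_0 = 25*0 + 1 = 1.
  i=1: a_1=4, p_1 = 4*25 + 1 = 101, q_1 = 4*1 + 0 = 4.
  i=2: a_2=1, p_2 = 1*101 + 25 = 126, q_2 = 1*4 + 1 = 5.
  i=3: a_3=1, p_3 = 1*126 + 101 = 227, q_3 = 1*5 + 4 = 9.
  i=4: a_4=3, p_4 = 3*227 + 126 = 807, q_4 = 3*9 + 5 = 32.
  i=5: a_5=3, p_5 = 3*807 + 227 = 2648, q_5 = 3*32 + 9 = 105.
  i=6: a_6=12, p_6 = 12*2648 + 807 = 32583, q_6 = 12*105 + 32 = 1292.
  i=7: a_7=3, p_7 = 3*32583 + 2648 = 100397, q_7 = 3*1292 + 105 = 3981.
  i=8: a_8=3, p_8 = 3*100397 + 32583 = 333774, q_8 = 3*3981 + 1292 = 13235.
  i=9: a_9=1, p_9 = 1*333774 + 100397 = 434171, q_9 = 1*13235 + 3981 = 17216.
  i=10: a_10=1, p_10 = 1*434171 + 333774 = 767945, q_10 = 1*17216 + 13235 = 30451.
  i=11: a_11=4, p_11 = 4*767945 + 434171 = 3505951, q_11 = 4*30451 + 17216 = 139020.
Check: 3505951^2 - 636*139020^2 = 12291692414401 - 12291692414400 = 1, so (x, y) = (3505951, 139020) solves the equation, and by the theorem it is the least positive solution.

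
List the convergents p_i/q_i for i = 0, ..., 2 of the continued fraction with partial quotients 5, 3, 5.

Using the convergent recurrence p_i = a_i*p_{i-1} + p_{i-2}, q_i = a_i*q_{i-1} + q_{i-2} with p_{-2}=0, p_{-1}=1, q_{-2}=1, q_{-1}=0:
  i=0: a_0=5, p_0 = 5*1 + 0 = 5, q_0 = 5*0 + 1 = 1.
  i=1: a_1=3, p_1 = 3*5 + 1 = 16, q_1 = 3*1 + 0 = 3.
  i=2: a_2=5, p_2 = 5*16 + 5 = 85, q_2 = 5*3 + 1 = 16.

5/1, 16/3, 85/16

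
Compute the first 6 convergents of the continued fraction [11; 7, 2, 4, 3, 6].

11/1, 78/7, 167/15, 746/67, 2405/216, 15176/1363

Using the convergent recurrence p_i = a_i*p_{i-1} + p_{i-2}, q_i = a_i*q_{i-1} + q_{i-2} with p_{-2}=0, p_{-1}=1, q_{-2}=1, q_{-1}=0:
  i=0: a_0=11, p_0 = 11*1 + 0 = 11, q_0 = 11*0 + 1 = 1.
  i=1: a_1=7, p_1 = 7*11 + 1 = 78, q_1 = 7*1 + 0 = 7.
  i=2: a_2=2, p_2 = 2*78 + 11 = 167, q_2 = 2*7 + 1 = 15.
  i=3: a_3=4, p_3 = 4*167 + 78 = 746, q_3 = 4*15 + 7 = 67.
  i=4: a_4=3, p_4 = 3*746 + 167 = 2405, q_4 = 3*67 + 15 = 216.
  i=5: a_5=6, p_5 = 6*2405 + 746 = 15176, q_5 = 6*216 + 67 = 1363.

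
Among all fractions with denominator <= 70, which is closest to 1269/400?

92/29

Expand x = 1269/400 as a continued fraction with the Euclidean algorithm:
  1269 = 3*400 + 69, so a_0 = 3.
  400 = 5*69 + 55, so a_1 = 5.
  69 = 1*55 + 14, so a_2 = 1.
  55 = 3*14 + 13, so a_3 = 3.
  14 = 1*13 + 1, so a_4 = 1.
  13 = 13*1 + 0, so a_5 = 13.
so x = [3; 5, 1, 3, 1, 13].
Convergents (p_i = a_i*p_{i-1} + p_{i-2}, q_i = a_i*q_{i-1} + q_{i-2} with p_{-2}=0, p_{-1}=1, q_{-2}=1, q_{-1}=0), until the denominator exceeds 70:
  i=0: a_0=3, p_0 = 3*1 + 0 = 3, q_0 = 3*0 + 1 = 1.
  i=1: a_1=5, p_1 = 5*3 + 1 = 16, q_1 = 5*1 + 0 = 5.
  i=2: a_2=1, p_2 = 1*16 + 3 = 19, q_2 = 1*5 + 1 = 6.
  i=3: a_3=3, p_3 = 3*19 + 16 = 73, q_3 = 3*6 + 5 = 23.
  i=4: a_4=1, p_4 = 1*73 + 19 = 92, q_4 = 1*23 + 6 = 29.
  i=5: a_5=13, p_5 = 13*92 + 73 = 1269, q_5 = 13*29 + 23 = 400.
q_5 = 400 > 70, so the last convergent with denominator <= 70 is p_4/q_4 = 92/29.
The closest fraction with denominator <= 70 is either p_4/q_4 or the intermediate fraction (k*p_4 + p_3)/(k*q_4 + q_3) with the largest k >= 1 whose denominator stays <= 70; these approach x as k grows, and every other convergent or intermediate fraction in range is farther away.
Largest k: floor((70 - q_3)/q_4) = floor((70 - 23)/29) = 1.
That gives (1*92 + 73)/(1*29 + 23) = 165/52.
Compare the errors: |x - 92/29| = |1269*29 - 92*400|/(400*29) = 1/11600, and |x - 165/52| = |1269*52 - 165*400|/(400*52) = 12/20800.
Cross-multiplying, 1*20800 = 20800 < 139200 = 12*11600, so 1/11600 is smaller: the convergent 92/29 is closer to x than 165/52.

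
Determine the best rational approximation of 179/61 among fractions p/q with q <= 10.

29/10

Expand x = 179/61 as a continued fraction with the Euclidean algorithm:
  179 = 2*61 + 57, so a_0 = 2.
  61 = 1*57 + 4, so a_1 = 1.
  57 = 14*4 + 1, so a_2 = 14.
  4 = 4*1 + 0, so a_3 = 4.
so x = [2; 1, 14, 4].
Convergents (p_i = a_i*p_{i-1} + p_{i-2}, q_i = a_i*q_{i-1} + q_{i-2} with p_{-2}=0, p_{-1}=1, q_{-2}=1, q_{-1}=0), until the denominator exceeds 10:
  i=0: a_0=2, p_0 = 2*1 + 0 = 2, q_0 = 2*0 + 1 = 1.
  i=1: a_1=1, p_1 = 1*2 + 1 = 3, q_1 = 1*1 + 0 = 1.
  i=2: a_2=14, p_2 = 14*3 + 2 = 44, q_2 = 14*1 + 1 = 15.
q_2 = 15 > 10, so the last convergent with denominator <= 10 is p_1/q_1 = 3/1.
The closest fraction with denominator <= 10 is either p_1/q_1 or the intermediate fraction (k*p_1 + p_0)/(k*q_1 + q_0) with the largest k >= 1 whose denominator stays <= 10; these approach x as k grows, and every other convergent or intermediate fraction in range is farther away.
Largest k: floor((10 - q_0)/q_1) = floor((10 - 1)/1) = 9.
That gives (9*3 + 2)/(9*1 + 1) = 29/10.
Compare the errors: |x - 3/1| = |179*1 - 3*61|/(61*1) = 4/61, and |x - 29/10| = |179*10 - 29*61|/(61*10) = 21/610.
Cross-multiplying, 21*61 = 1281 < 2440 = 4*610, so 21/610 is smaller: the intermediate fraction 29/10 is closer to x than 3/1.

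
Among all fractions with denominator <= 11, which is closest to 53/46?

Expand x = 53/46 as a continued fraction with the Euclidean algorithm:
  53 = 1*46 + 7, so a_0 = 1.
  46 = 6*7 + 4, so a_1 = 6.
  7 = 1*4 + 3, so a_2 = 1.
  4 = 1*3 + 1, so a_3 = 1.
  3 = 3*1 + 0, so a_4 = 3.
so x = [1; 6, 1, 1, 3].
Convergents (p_i = a_i*p_{i-1} + p_{i-2}, q_i = a_i*q_{i-1} + q_{i-2} with p_{-2}=0, p_{-1}=1, q_{-2}=1, q_{-1}=0), until the denominator exceeds 11:
  i=0: a_0=1, p_0 = 1*1 + 0 = 1, q_0 = 1*0 + 1 = 1.
  i=1: a_1=6, p_1 = 6*1 + 1 = 7, q_1 = 6*1 + 0 = 6.
  i=2: a_2=1, p_2 = 1*7 + 1 = 8, q_2 = 1*6 + 1 = 7.
  i=3: a_3=1, p_3 = 1*8 + 7 = 15, q_3 = 1*7 + 6 = 13.
q_3 = 13 > 11, so the last convergent with denominator <= 11 is p_2/q_2 = 8/7.
The closest fraction with denominator <= 11 is either p_2/q_2 or the intermediate fraction (k*p_2 + p_1)/(k*q_2 + q_1) with the largest k >= 1 whose denominator stays <= 11; these approach x as k grows, and every other convergent or intermediate fraction in range is farther away.
Largest k: floor((11 - q_1)/q_2) = floor((11 - 6)/7) = 0.
Since k = 0, no intermediate fraction beyond p_2/q_2 has denominator <= 11, so the convergent 8/7 is the closest (its error is |53*7 - 8*46|/(46*7) = 3/322).

8/7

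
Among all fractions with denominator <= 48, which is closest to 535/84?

293/46

Expand x = 535/84 as a continued fraction with the Euclidean algorithm:
  535 = 6*84 + 31, so a_0 = 6.
  84 = 2*31 + 22, so a_1 = 2.
  31 = 1*22 + 9, so a_2 = 1.
  22 = 2*9 + 4, so a_3 = 2.
  9 = 2*4 + 1, so a_4 = 2.
  4 = 4*1 + 0, so a_5 = 4.
so x = [6; 2, 1, 2, 2, 4].
Convergents (p_i = a_i*p_{i-1} + p_{i-2}, q_i = a_i*q_{i-1} + q_{i-2} with p_{-2}=0, p_{-1}=1, q_{-2}=1, q_{-1}=0), until the denominator exceeds 48:
  i=0: a_0=6, p_0 = 6*1 + 0 = 6, q_0 = 6*0 + 1 = 1.
  i=1: a_1=2, p_1 = 2*6 + 1 = 13, q_1 = 2*1 + 0 = 2.
  i=2: a_2=1, p_2 = 1*13 + 6 = 19, q_2 = 1*2 + 1 = 3.
  i=3: a_3=2, p_3 = 2*19 + 13 = 51, q_3 = 2*3 + 2 = 8.
  i=4: a_4=2, p_4 = 2*51 + 19 = 121, q_4 = 2*8 + 3 = 19.
  i=5: a_5=4, p_5 = 4*121 + 51 = 535, q_5 = 4*19 + 8 = 84.
q_5 = 84 > 48, so the last convergent with denominator <= 48 is p_4/q_4 = 121/19.
The closest fraction with denominator <= 48 is either p_4/q_4 or the intermediate fraction (k*p_4 + p_3)/(k*q_4 + q_3) with the largest k >= 1 whose denominator stays <= 48; these approach x as k grows, and every other convergent or intermediate fraction in range is farther away.
Largest k: floor((48 - q_3)/q_4) = floor((48 - 8)/19) = 2.
That gives (2*121 + 51)/(2*19 + 8) = 293/46.
Compare the errors: |x - 121/19| = |535*19 - 121*84|/(84*19) = 1/1596, and |x - 293/46| = |535*46 - 293*84|/(84*46) = 2/3864.
Cross-multiplying, 2*1596 = 3192 < 3864 = 1*3864, so 2/3864 is smaller: the intermediate fraction 293/46 is closer to x than 121/19.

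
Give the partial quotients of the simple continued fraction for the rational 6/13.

[0; 2, 6]

Run the Euclidean algorithm on 6 and 13; the successive quotients are the partial quotients a_0, a_1, ... (each step inverts the fractional part left over by the previous one):
  6 = 0*13 + 6, so a_0 = 0.
  13 = 2*6 + 1, so a_1 = 2.
  6 = 6*1 + 0, so a_2 = 6.
The remainder reaches 0 after 3 divisions, so the expansion has 3 partial quotients, read off in order.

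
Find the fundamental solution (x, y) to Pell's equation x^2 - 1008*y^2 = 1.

First expand sqrt(1008) as a continued fraction. With x_i = (sqrt(1008) + m_i)/d_i and (m_0, d_0) = (0, 1): a_0 = floor(sqrt(1008)) = 31, since 31^2 = 961 <= 1008 < 1024 = 32^2.
Iterate m_{i+1} = d_i*a_i - m_i, d_{i+1} = (1008 - m_{i+1}^2)/d_i, a_{i+1} = floor((a_0 + m_{i+1})/d_{i+1}):
  m_1 = 1*31 - 0 = 31, d_1 = (1008 - 31^2)/1 = 47/1 = 47, a_1 = floor((31 + 31)/47) = 1.
  m_2 = 47*1 - 31 = 16, d_2 = (1008 - 16^2)/47 = 752/47 = 16, a_2 = floor((31 + 16)/16) = 2.
  m_3 = 16*2 - 16 = 16, d_3 = (1008 - 16^2)/16 = 752/16 = 47, a_3 = floor((31 + 16)/47) = 1.
  m_4 = 47*1 - 16 = 31, d_4 = (1008 - 31^2)/47 = 47/47 = 1, a_4 = floor((31 + 31)/1) = 62.
  m_5 = 1*62 - 31 = 31, d_5 = (1008 - 31^2)/1 = 47/1 = 47: (m_5, d_5) = (m_1, d_1) = (31, 47), so from here the quotients repeat a_1, ..., a_4; the period length is 4.
So sqrt(1008) = [31; (1, 2, 1, 62)] with period length k = 4.
k is even, so the fundamental solution of x^2 - 1008y^2 = 1 is (p_{k-1}, q_{k-1}) = (p_3, q_3); compute convergents through index 3.
Convergents (p_i = a_i*p_{i-1} + p_{i-2}, q_i = a_i*q_{i-1} + q_{i-2} with p_{-2}=0, p_{-1}=1, q_{-2}=1, q_{-1}=0):
  i=0: a_0=31, p_0 = 31*1 + 0 = 31, q_0 = 31*0 + 1 = 1.
  i=1: a_1=1, p_1 = 1*31 + 1 = 32, q_1 = 1*1 + 0 = 1.
  i=2: a_2=2, p_2 = 2*32 + 31 = 95, q_2 = 2*1 + 1 = 3.
  i=3: a_3=1, p_3 = 1*95 + 32 = 127, q_3 = 1*3 + 1 = 4.
Check: 127^2 - 1008*4^2 = 16129 - 16128 = 1, so (x, y) = (127, 4) solves the equation, and by the theorem it is the least positive solution.

(x, y) = (127, 4)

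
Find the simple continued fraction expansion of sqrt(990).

Write x_i = (sqrt(990) + m_i)/d_i with (m_0, d_0) = (0, 1). a_0 = floor(sqrt(990)) = 31, since 31^2 = 961 <= 990 < 1024 = 32^2.
Iterate m_{i+1} = d_i*a_i - m_i, d_{i+1} = (990 - m_{i+1}^2)/d_i, a_{i+1} = floor((a_0 + m_{i+1})/d_{i+1}):
  m_1 = 1*31 - 0 = 31, d_1 = (990 - 31^2)/1 = 29/1 = 29, a_1 = floor((31 + 31)/29) = 2.
  m_2 = 29*2 - 31 = 27, d_2 = (990 - 27^2)/29 = 261/29 = 9, a_2 = floor((31 + 27)/9) = 6.
  m_3 = 9*6 - 27 = 27, d_3 = (990 - 27^2)/9 = 261/9 = 29, a_3 = floor((31 + 27)/29) = 2.
  m_4 = 29*2 - 27 = 31, d_4 = (990 - 31^2)/29 = 29/29 = 1, a_4 = floor((31 + 31)/1) = 62.
  m_5 = 1*62 - 31 = 31, d_5 = (990 - 31^2)/1 = 29/1 = 29: (m_5, d_5) = (m_1, d_1) = (31, 29), so from here the quotients repeat a_1, ..., a_4; the period length is 4.
Hence the expansion of sqrt(990) is a_0 = 31 followed by the repeating block 2, 6, 2, 62 (period 4).

[31; (2, 6, 2, 62)]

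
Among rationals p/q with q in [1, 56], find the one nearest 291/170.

89/52

Expand x = 291/170 as a continued fraction with the Euclidean algorithm:
  291 = 1*170 + 121, so a_0 = 1.
  170 = 1*121 + 49, so a_1 = 1.
  121 = 2*49 + 23, so a_2 = 2.
  49 = 2*23 + 3, so a_3 = 2.
  23 = 7*3 + 2, so a_4 = 7.
  3 = 1*2 + 1, so a_5 = 1.
  2 = 2*1 + 0, so a_6 = 2.
so x = [1; 1, 2, 2, 7, 1, 2].
Convergents (p_i = a_i*p_{i-1} + p_{i-2}, q_i = a_i*q_{i-1} + q_{i-2} with p_{-2}=0, p_{-1}=1, q_{-2}=1, q_{-1}=0), until the denominator exceeds 56:
  i=0: a_0=1, p_0 = 1*1 + 0 = 1, q_0 = 1*0 + 1 = 1.
  i=1: a_1=1, p_1 = 1*1 + 1 = 2, q_1 = 1*1 + 0 = 1.
  i=2: a_2=2, p_2 = 2*2 + 1 = 5, q_2 = 2*1 + 1 = 3.
  i=3: a_3=2, p_3 = 2*5 + 2 = 12, q_3 = 2*3 + 1 = 7.
  i=4: a_4=7, p_4 = 7*12 + 5 = 89, q_4 = 7*7 + 3 = 52.
  i=5: a_5=1, p_5 = 1*89 + 12 = 101, q_5 = 1*52 + 7 = 59.
q_5 = 59 > 56, so the last convergent with denominator <= 56 is p_4/q_4 = 89/52.
The closest fraction with denominator <= 56 is either p_4/q_4 or the intermediate fraction (k*p_4 + p_3)/(k*q_4 + q_3) with the largest k >= 1 whose denominator stays <= 56; these approach x as k grows, and every other convergent or intermediate fraction in range is farther away.
Largest k: floor((56 - q_3)/q_4) = floor((56 - 7)/52) = 0.
Since k = 0, no intermediate fraction beyond p_4/q_4 has denominator <= 56, so the convergent 89/52 is the closest (its error is |291*52 - 89*170|/(170*52) = 2/8840).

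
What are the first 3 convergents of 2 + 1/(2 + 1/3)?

Using the convergent recurrence p_i = a_i*p_{i-1} + p_{i-2}, q_i = a_i*q_{i-1} + q_{i-2} with p_{-2}=0, p_{-1}=1, q_{-2}=1, q_{-1}=0:
  i=0: a_0=2, p_0 = 2*1 + 0 = 2, q_0 = 2*0 + 1 = 1.
  i=1: a_1=2, p_1 = 2*2 + 1 = 5, q_1 = 2*1 + 0 = 2.
  i=2: a_2=3, p_2 = 3*5 + 2 = 17, q_2 = 3*2 + 1 = 7.

2/1, 5/2, 17/7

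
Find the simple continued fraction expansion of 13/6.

Run the Euclidean algorithm on 13 and 6; the successive quotients are the partial quotients a_0, a_1, ... (each step inverts the fractional part left over by the previous one):
  13 = 2*6 + 1, so a_0 = 2.
  6 = 6*1 + 0, so a_1 = 6.
The remainder reaches 0 after 2 divisions, so the expansion has 2 partial quotients, read off in order.

[2; 6]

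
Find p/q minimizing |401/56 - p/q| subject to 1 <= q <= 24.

Expand x = 401/56 as a continued fraction with the Euclidean algorithm:
  401 = 7*56 + 9, so a_0 = 7.
  56 = 6*9 + 2, so a_1 = 6.
  9 = 4*2 + 1, so a_2 = 4.
  2 = 2*1 + 0, so a_3 = 2.
so x = [7; 6, 4, 2].
Convergents (p_i = a_i*p_{i-1} + p_{i-2}, q_i = a_i*q_{i-1} + q_{i-2} with p_{-2}=0, p_{-1}=1, q_{-2}=1, q_{-1}=0), until the denominator exceeds 24:
  i=0: a_0=7, p_0 = 7*1 + 0 = 7, q_0 = 7*0 + 1 = 1.
  i=1: a_1=6, p_1 = 6*7 + 1 = 43, q_1 = 6*1 + 0 = 6.
  i=2: a_2=4, p_2 = 4*43 + 7 = 179, q_2 = 4*6 + 1 = 25.
q_2 = 25 > 24, so the last convergent with denominator <= 24 is p_1/q_1 = 43/6.
The closest fraction with denominator <= 24 is either p_1/q_1 or the intermediate fraction (k*p_1 + p_0)/(k*q_1 + q_0) with the largest k >= 1 whose denominator stays <= 24; these approach x as k grows, and every other convergent or intermediate fraction in range is farther away.
Largest k: floor((24 - q_0)/q_1) = floor((24 - 1)/6) = 3.
That gives (3*43 + 7)/(3*6 + 1) = 136/19.
Compare the errors: |x - 43/6| = |401*6 - 43*56|/(56*6) = 2/336, and |x - 136/19| = |401*19 - 136*56|/(56*19) = 3/1064.
Cross-multiplying, 3*336 = 1008 < 2128 = 2*1064, so 3/1064 is smaller: the intermediate fraction 136/19 is closer to x than 43/6.

136/19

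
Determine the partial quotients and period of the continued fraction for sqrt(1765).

Write x_i = (sqrt(1765) + m_i)/d_i with (m_0, d_0) = (0, 1). a_0 = floor(sqrt(1765)) = 42, since 42^2 = 1764 <= 1765 < 1849 = 43^2.
Iterate m_{i+1} = d_i*a_i - m_i, d_{i+1} = (1765 - m_{i+1}^2)/d_i, a_{i+1} = floor((a_0 + m_{i+1})/d_{i+1}):
  m_1 = 1*42 - 0 = 42, d_1 = (1765 - 42^2)/1 = 1/1 = 1, a_1 = floor((42 + 42)/1) = 84.
  m_2 = 1*84 - 42 = 42, d_2 = (1765 - 42^2)/1 = 1/1 = 1: (m_2, d_2) = (m_1, d_1) = (42, 1), so from here the quotient a_1 repeats; the period length is 1.
Hence the expansion of sqrt(1765) is a_0 = 42 followed by the repeating block 84 (period 1).

[42; (84)]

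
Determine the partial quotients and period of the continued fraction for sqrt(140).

[11; (1, 4, 1, 22)]

Write x_i = (sqrt(140) + m_i)/d_i with (m_0, d_0) = (0, 1). a_0 = floor(sqrt(140)) = 11, since 11^2 = 121 <= 140 < 144 = 12^2.
Iterate m_{i+1} = d_i*a_i - m_i, d_{i+1} = (140 - m_{i+1}^2)/d_i, a_{i+1} = floor((a_0 + m_{i+1})/d_{i+1}):
  m_1 = 1*11 - 0 = 11, d_1 = (140 - 11^2)/1 = 19/1 = 19, a_1 = floor((11 + 11)/19) = 1.
  m_2 = 19*1 - 11 = 8, d_2 = (140 - 8^2)/19 = 76/19 = 4, a_2 = floor((11 + 8)/4) = 4.
  m_3 = 4*4 - 8 = 8, d_3 = (140 - 8^2)/4 = 76/4 = 19, a_3 = floor((11 + 8)/19) = 1.
  m_4 = 19*1 - 8 = 11, d_4 = (140 - 11^2)/19 = 19/19 = 1, a_4 = floor((11 + 11)/1) = 22.
  m_5 = 1*22 - 11 = 11, d_5 = (140 - 11^2)/1 = 19/1 = 19: (m_5, d_5) = (m_1, d_1) = (11, 19), so from here the quotients repeat a_1, ..., a_4; the period length is 4.
Hence the expansion of sqrt(140) is a_0 = 11 followed by the repeating block 1, 4, 1, 22 (period 4).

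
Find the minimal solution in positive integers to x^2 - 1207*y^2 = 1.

(x, y) = (1159928, 33387)

First expand sqrt(1207) as a continued fraction. With x_i = (sqrt(1207) + m_i)/d_i and (m_0, d_0) = (0, 1): a_0 = floor(sqrt(1207)) = 34, since 34^2 = 1156 <= 1207 < 1225 = 35^2.
Iterate m_{i+1} = d_i*a_i - m_i, d_{i+1} = (1207 - m_{i+1}^2)/d_i, a_{i+1} = floor((a_0 + m_{i+1})/d_{i+1}):
  m_1 = 1*34 - 0 = 34, d_1 = (1207 - 34^2)/1 = 51/1 = 51, a_1 = floor((34 + 34)/51) = 1.
  m_2 = 51*1 - 34 = 17, d_2 = (1207 - 17^2)/51 = 918/51 = 18, a_2 = floor((34 + 17)/18) = 2.
  m_3 = 18*2 - 17 = 19, d_3 = (1207 - 19^2)/18 = 846/18 = 47, a_3 = floor((34 + 19)/47) = 1.
  m_4 = 47*1 - 19 = 28, d_4 = (1207 - 28^2)/47 = 423/47 = 9, a_4 = floor((34 + 28)/9) = 6.
  m_5 = 9*6 - 28 = 26, d_5 = (1207 - 26^2)/9 = 531/9 = 59, a_5 = floor((34 + 26)/59) = 1.
  m_6 = 59*1 - 26 = 33, d_6 = (1207 - 33^2)/59 = 118/59 = 2, a_6 = floor((34 + 33)/2) = 33.
  m_7 = 2*33 - 33 = 33, d_7 = (1207 - 33^2)/2 = 118/2 = 59, a_7 = floor((34 + 33)/59) = 1.
  m_8 = 59*1 - 33 = 26, d_8 = (1207 - 26^2)/59 = 531/59 = 9, a_8 = floor((34 + 26)/9) = 6.
  m_9 = 9*6 - 26 = 28, d_9 = (1207 - 28^2)/9 = 423/9 = 47, a_9 = floor((34 + 28)/47) = 1.
  m_10 = 47*1 - 28 = 19, d_10 = (1207 - 19^2)/47 = 846/47 = 18, a_10 = floor((34 + 19)/18) = 2.
  m_11 = 18*2 - 19 = 17, d_11 = (1207 - 17^2)/18 = 918/18 = 51, a_11 = floor((34 + 17)/51) = 1.
  m_12 = 51*1 - 17 = 34, d_12 = (1207 - 34^2)/51 = 51/51 = 1, a_12 = floor((34 + 34)/1) = 68.
  m_13 = 1*68 - 34 = 34, d_13 = (1207 - 34^2)/1 = 51/1 = 51: (m_13, d_13) = (m_1, d_1) = (34, 51), so from here the quotients repeat a_1, ..., a_12; the period length is 12.
So sqrt(1207) = [34; (1, 2, 1, 6, 1, 33, 1, 6, 1, 2, 1, 68)] with period length k = 12.
k is even, so the fundamental solution of x^2 - 1207y^2 = 1 is (p_{k-1}, q_{k-1}) = (p_11, q_11); compute convergents through index 11.
Convergents (p_i = a_i*p_{i-1} + p_{i-2}, q_i = a_i*q_{i-1} + q_{i-2} with p_{-2}=0, p_{-1}=1, q_{-2}=1, q_{-1}=0):
  i=0: a_0=34, p_0 = 34*1 + 0 = 34, q_0 = 34*0 + 1 = 1.
  i=1: a_1=1, p_1 = 1*34 + 1 = 35, q_1 = 1*1 + 0 = 1.
  i=2: a_2=2, p_2 = 2*35 + 34 = 104, q_2 = 2*1 + 1 = 3.
  i=3: a_3=1, p_3 = 1*104 + 35 = 139, q_3 = 1*3 + 1 = 4.
  i=4: a_4=6, p_4 = 6*139 + 104 = 938, q_4 = 6*4 + 3 = 27.
  i=5: a_5=1, p_5 = 1*938 + 139 = 1077, q_5 = 1*27 + 4 = 31.
  i=6: a_6=33, p_6 = 33*1077 + 938 = 36479, q_6 = 33*31 + 27 = 1050.
  i=7: a_7=1, p_7 = 1*36479 + 1077 = 37556, q_7 = 1*1050 + 31 = 1081.
  i=8: a_8=6, p_8 = 6*37556 + 36479 = 261815, q_8 = 6*1081 + 1050 = 7536.
  i=9: a_9=1, p_9 = 1*261815 + 37556 = 299371, q_9 = 1*7536 + 1081 = 8617.
  i=10: a_10=2, p_10 = 2*299371 + 261815 = 860557, q_10 = 2*8617 + 7536 = 24770.
  i=11: a_11=1, p_11 = 1*860557 + 299371 = 1159928, q_11 = 1*24770 + 8617 = 33387.
Check: 1159928^2 - 1207*33387^2 = 1345432965184 - 1345432965183 = 1, so (x, y) = (1159928, 33387) solves the equation, and by the theorem it is the least positive solution.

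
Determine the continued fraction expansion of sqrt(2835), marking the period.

Write x_i = (sqrt(2835) + m_i)/d_i with (m_0, d_0) = (0, 1). a_0 = floor(sqrt(2835)) = 53, since 53^2 = 2809 <= 2835 < 2916 = 54^2.
Iterate m_{i+1} = d_i*a_i - m_i, d_{i+1} = (2835 - m_{i+1}^2)/d_i, a_{i+1} = floor((a_0 + m_{i+1})/d_{i+1}):
  m_1 = 1*53 - 0 = 53, d_1 = (2835 - 53^2)/1 = 26/1 = 26, a_1 = floor((53 + 53)/26) = 4.
  m_2 = 26*4 - 53 = 51, d_2 = (2835 - 51^2)/26 = 234/26 = 9, a_2 = floor((53 + 51)/9) = 11.
  m_3 = 9*11 - 51 = 48, d_3 = (2835 - 48^2)/9 = 531/9 = 59, a_3 = floor((53 + 48)/59) = 1.
  m_4 = 59*1 - 48 = 11, d_4 = (2835 - 11^2)/59 = 2714/59 = 46, a_4 = floor((53 + 11)/46) = 1.
  m_5 = 46*1 - 11 = 35, d_5 = (2835 - 35^2)/46 = 1610/46 = 35, a_5 = floor((53 + 35)/35) = 2.
  m_6 = 35*2 - 35 = 35, d_6 = (2835 - 35^2)/35 = 1610/35 = 46, a_6 = floor((53 + 35)/46) = 1.
  m_7 = 46*1 - 35 = 11, d_7 = (2835 - 11^2)/46 = 2714/46 = 59, a_7 = floor((53 + 11)/59) = 1.
  m_8 = 59*1 - 11 = 48, d_8 = (2835 - 48^2)/59 = 531/59 = 9, a_8 = floor((53 + 48)/9) = 11.
  m_9 = 9*11 - 48 = 51, d_9 = (2835 - 51^2)/9 = 234/9 = 26, a_9 = floor((53 + 51)/26) = 4.
  m_10 = 26*4 - 51 = 53, d_10 = (2835 - 53^2)/26 = 26/26 = 1, a_10 = floor((53 + 53)/1) = 106.
  m_11 = 1*106 - 53 = 53, d_11 = (2835 - 53^2)/1 = 26/1 = 26: (m_11, d_11) = (m_1, d_1) = (53, 26), so from here the quotients repeat a_1, ..., a_10; the period length is 10.
Hence the expansion of sqrt(2835) is a_0 = 53 followed by the repeating block 4, 11, 1, 1, 2, 1, 1, 11, 4, 106 (period 10).

[53; (4, 11, 1, 1, 2, 1, 1, 11, 4, 106)]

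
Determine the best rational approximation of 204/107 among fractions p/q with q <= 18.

Expand x = 204/107 as a continued fraction with the Euclidean algorithm:
  204 = 1*107 + 97, so a_0 = 1.
  107 = 1*97 + 10, so a_1 = 1.
  97 = 9*10 + 7, so a_2 = 9.
  10 = 1*7 + 3, so a_3 = 1.
  7 = 2*3 + 1, so a_4 = 2.
  3 = 3*1 + 0, so a_5 = 3.
so x = [1; 1, 9, 1, 2, 3].
Convergents (p_i = a_i*p_{i-1} + p_{i-2}, q_i = a_i*q_{i-1} + q_{i-2} with p_{-2}=0, p_{-1}=1, q_{-2}=1, q_{-1}=0), until the denominator exceeds 18:
  i=0: a_0=1, p_0 = 1*1 + 0 = 1, q_0 = 1*0 + 1 = 1.
  i=1: a_1=1, p_1 = 1*1 + 1 = 2, q_1 = 1*1 + 0 = 1.
  i=2: a_2=9, p_2 = 9*2 + 1 = 19, q_2 = 9*1 + 1 = 10.
  i=3: a_3=1, p_3 = 1*19 + 2 = 21, q_3 = 1*10 + 1 = 11.
  i=4: a_4=2, p_4 = 2*21 + 19 = 61, q_4 = 2*11 + 10 = 32.
q_4 = 32 > 18, so the last convergent with denominator <= 18 is p_3/q_3 = 21/11.
The closest fraction with denominator <= 18 is either p_3/q_3 or the intermediate fraction (k*p_3 + p_2)/(k*q_3 + q_2) with the largest k >= 1 whose denominator stays <= 18; these approach x as k grows, and every other convergent or intermediate fraction in range is farther away.
Largest k: floor((18 - q_2)/q_3) = floor((18 - 10)/11) = 0.
Since k = 0, no intermediate fraction beyond p_3/q_3 has denominator <= 18, so the convergent 21/11 is the closest (its error is |204*11 - 21*107|/(107*11) = 3/1177).

21/11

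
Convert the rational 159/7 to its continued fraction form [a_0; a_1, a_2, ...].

[22; 1, 2, 2]

Run the Euclidean algorithm on 159 and 7; the successive quotients are the partial quotients a_0, a_1, ... (each step inverts the fractional part left over by the previous one):
  159 = 22*7 + 5, so a_0 = 22.
  7 = 1*5 + 2, so a_1 = 1.
  5 = 2*2 + 1, so a_2 = 2.
  2 = 2*1 + 0, so a_3 = 2.
The remainder reaches 0 after 4 divisions, so the expansion has 4 partial quotients, read off in order.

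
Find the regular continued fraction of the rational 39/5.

[7; 1, 4]

Run the Euclidean algorithm on 39 and 5; the successive quotients are the partial quotients a_0, a_1, ... (each step inverts the fractional part left over by the previous one):
  39 = 7*5 + 4, so a_0 = 7.
  5 = 1*4 + 1, so a_1 = 1.
  4 = 4*1 + 0, so a_2 = 4.
The remainder reaches 0 after 3 divisions, so the expansion has 3 partial quotients, read off in order.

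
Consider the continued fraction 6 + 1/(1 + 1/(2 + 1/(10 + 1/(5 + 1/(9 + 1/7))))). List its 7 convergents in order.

Using the convergent recurrence p_i = a_i*p_{i-1} + p_{i-2}, q_i = a_i*q_{i-1} + q_{i-2} with p_{-2}=0, p_{-1}=1, q_{-2}=1, q_{-1}=0:
  i=0: a_0=6, p_0 = 6*1 + 0 = 6, q_0 = 6*0 + 1 = 1.
  i=1: a_1=1, p_1 = 1*6 + 1 = 7, q_1 = 1*1 + 0 = 1.
  i=2: a_2=2, p_2 = 2*7 + 6 = 20, q_2 = 2*1 + 1 = 3.
  i=3: a_3=10, p_3 = 10*20 + 7 = 207, q_3 = 10*3 + 1 = 31.
  i=4: a_4=5, p_4 = 5*207 + 20 = 1055, q_4 = 5*31 + 3 = 158.
  i=5: a_5=9, p_5 = 9*1055 + 207 = 9702, q_5 = 9*158 + 31 = 1453.
  i=6: a_6=7, p_6 = 7*9702 + 1055 = 68969, q_6 = 7*1453 + 158 = 10329.

6/1, 7/1, 20/3, 207/31, 1055/158, 9702/1453, 68969/10329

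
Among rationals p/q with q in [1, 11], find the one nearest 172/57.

3/1

Expand x = 172/57 as a continued fraction with the Euclidean algorithm:
  172 = 3*57 + 1, so a_0 = 3.
  57 = 57*1 + 0, so a_1 = 57.
so x = [3; 57].
Convergents (p_i = a_i*p_{i-1} + p_{i-2}, q_i = a_i*q_{i-1} + q_{i-2} with p_{-2}=0, p_{-1}=1, q_{-2}=1, q_{-1}=0), until the denominator exceeds 11:
  i=0: a_0=3, p_0 = 3*1 + 0 = 3, q_0 = 3*0 + 1 = 1.
  i=1: a_1=57, p_1 = 57*3 + 1 = 172, q_1 = 57*1 + 0 = 57.
q_1 = 57 > 11, so the last convergent with denominator <= 11 is p_0/q_0 = 3/1.
The closest fraction with denominator <= 11 is either p_0/q_0 or the intermediate fraction (k*p_0 + p_{-1})/(k*q_0 + q_{-1}) with the largest k >= 1 whose denominator stays <= 11; these approach x as k grows, and every other convergent or intermediate fraction in range is farther away.
Largest k: floor((11 - q_{-1})/q_0) = floor((11 - 0)/1) = 11 (using the seeds p_{-1} = 1, q_{-1} = 0).
That gives (11*3 + 1)/(11*1 + 0) = 34/11.
Compare the errors: |x - 3/1| = |172*1 - 3*57|/(57*1) = 1/57, and |x - 34/11| = |172*11 - 34*57|/(57*11) = 46/627.
Cross-multiplying, 1*627 = 627 < 2622 = 46*57, so 1/57 is smaller: the convergent 3/1 is closer to x than 34/11.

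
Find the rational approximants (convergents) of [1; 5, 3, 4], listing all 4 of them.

1/1, 6/5, 19/16, 82/69

Using the convergent recurrence p_i = a_i*p_{i-1} + p_{i-2}, q_i = a_i*q_{i-1} + q_{i-2} with p_{-2}=0, p_{-1}=1, q_{-2}=1, q_{-1}=0:
  i=0: a_0=1, p_0 = 1*1 + 0 = 1, q_0 = 1*0 + 1 = 1.
  i=1: a_1=5, p_1 = 5*1 + 1 = 6, q_1 = 5*1 + 0 = 5.
  i=2: a_2=3, p_2 = 3*6 + 1 = 19, q_2 = 3*5 + 1 = 16.
  i=3: a_3=4, p_3 = 4*19 + 6 = 82, q_3 = 4*16 + 5 = 69.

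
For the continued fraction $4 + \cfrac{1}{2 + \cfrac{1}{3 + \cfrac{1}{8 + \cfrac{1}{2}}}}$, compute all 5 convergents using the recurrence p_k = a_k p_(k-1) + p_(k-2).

4/1, 9/2, 31/7, 257/58, 545/123

Using the convergent recurrence p_i = a_i*p_{i-1} + p_{i-2}, q_i = a_i*q_{i-1} + q_{i-2} with p_{-2}=0, p_{-1}=1, q_{-2}=1, q_{-1}=0:
  i=0: a_0=4, p_0 = 4*1 + 0 = 4, q_0 = 4*0 + 1 = 1.
  i=1: a_1=2, p_1 = 2*4 + 1 = 9, q_1 = 2*1 + 0 = 2.
  i=2: a_2=3, p_2 = 3*9 + 4 = 31, q_2 = 3*2 + 1 = 7.
  i=3: a_3=8, p_3 = 8*31 + 9 = 257, q_3 = 8*7 + 2 = 58.
  i=4: a_4=2, p_4 = 2*257 + 31 = 545, q_4 = 2*58 + 7 = 123.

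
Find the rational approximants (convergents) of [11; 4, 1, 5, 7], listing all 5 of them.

11/1, 45/4, 56/5, 325/29, 2331/208

Using the convergent recurrence p_i = a_i*p_{i-1} + p_{i-2}, q_i = a_i*q_{i-1} + q_{i-2} with p_{-2}=0, p_{-1}=1, q_{-2}=1, q_{-1}=0:
  i=0: a_0=11, p_0 = 11*1 + 0 = 11, q_0 = 11*0 + 1 = 1.
  i=1: a_1=4, p_1 = 4*11 + 1 = 45, q_1 = 4*1 + 0 = 4.
  i=2: a_2=1, p_2 = 1*45 + 11 = 56, q_2 = 1*4 + 1 = 5.
  i=3: a_3=5, p_3 = 5*56 + 45 = 325, q_3 = 5*5 + 4 = 29.
  i=4: a_4=7, p_4 = 7*325 + 56 = 2331, q_4 = 7*29 + 5 = 208.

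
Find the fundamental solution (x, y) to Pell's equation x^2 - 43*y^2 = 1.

(x, y) = (3482, 531)

First expand sqrt(43) as a continued fraction. With x_i = (sqrt(43) + m_i)/d_i and (m_0, d_0) = (0, 1): a_0 = floor(sqrt(43)) = 6, since 6^2 = 36 <= 43 < 49 = 7^2.
Iterate m_{i+1} = d_i*a_i - m_i, d_{i+1} = (43 - m_{i+1}^2)/d_i, a_{i+1} = floor((a_0 + m_{i+1})/d_{i+1}):
  m_1 = 1*6 - 0 = 6, d_1 = (43 - 6^2)/1 = 7/1 = 7, a_1 = floor((6 + 6)/7) = 1.
  m_2 = 7*1 - 6 = 1, d_2 = (43 - 1^2)/7 = 42/7 = 6, a_2 = floor((6 + 1)/6) = 1.
  m_3 = 6*1 - 1 = 5, d_3 = (43 - 5^2)/6 = 18/6 = 3, a_3 = floor((6 + 5)/3) = 3.
  m_4 = 3*3 - 5 = 4, d_4 = (43 - 4^2)/3 = 27/3 = 9, a_4 = floor((6 + 4)/9) = 1.
  m_5 = 9*1 - 4 = 5, d_5 = (43 - 5^2)/9 = 18/9 = 2, a_5 = floor((6 + 5)/2) = 5.
  m_6 = 2*5 - 5 = 5, d_6 = (43 - 5^2)/2 = 18/2 = 9, a_6 = floor((6 + 5)/9) = 1.
  m_7 = 9*1 - 5 = 4, d_7 = (43 - 4^2)/9 = 27/9 = 3, a_7 = floor((6 + 4)/3) = 3.
  m_8 = 3*3 - 4 = 5, d_8 = (43 - 5^2)/3 = 18/3 = 6, a_8 = floor((6 + 5)/6) = 1.
  m_9 = 6*1 - 5 = 1, d_9 = (43 - 1^2)/6 = 42/6 = 7, a_9 = floor((6 + 1)/7) = 1.
  m_10 = 7*1 - 1 = 6, d_10 = (43 - 6^2)/7 = 7/7 = 1, a_10 = floor((6 + 6)/1) = 12.
  m_11 = 1*12 - 6 = 6, d_11 = (43 - 6^2)/1 = 7/1 = 7: (m_11, d_11) = (m_1, d_1) = (6, 7), so from here the quotients repeat a_1, ..., a_10; the period length is 10.
So sqrt(43) = [6; (1, 1, 3, 1, 5, 1, 3, 1, 1, 12)] with period length k = 10.
k is even, so the fundamental solution of x^2 - 43y^2 = 1 is (p_{k-1}, q_{k-1}) = (p_9, q_9); compute convergents through index 9.
Convergents (p_i = a_i*p_{i-1} + p_{i-2}, q_i = a_i*q_{i-1} + q_{i-2} with p_{-2}=0, p_{-1}=1, q_{-2}=1, q_{-1}=0):
  i=0: a_0=6, p_0 = 6*1 + 0 = 6, q_0 = 6*0 + 1 = 1.
  i=1: a_1=1, p_1 = 1*6 + 1 = 7, q_1 = 1*1 + 0 = 1.
  i=2: a_2=1, p_2 = 1*7 + 6 = 13, q_2 = 1*1 + 1 = 2.
  i=3: a_3=3, p_3 = 3*13 + 7 = 46, q_3 = 3*2 + 1 = 7.
  i=4: a_4=1, p_4 = 1*46 + 13 = 59, q_4 = 1*7 + 2 = 9.
  i=5: a_5=5, p_5 = 5*59 + 46 = 341, q_5 = 5*9 + 7 = 52.
  i=6: a_6=1, p_6 = 1*341 + 59 = 400, q_6 = 1*52 + 9 = 61.
  i=7: a_7=3, p_7 = 3*400 + 341 = 1541, q_7 = 3*61 + 52 = 235.
  i=8: a_8=1, p_8 = 1*1541 + 400 = 1941, q_8 = 1*235 + 61 = 296.
  i=9: a_9=1, p_9 = 1*1941 + 1541 = 3482, q_9 = 1*296 + 235 = 531.
Check: 3482^2 - 43*531^2 = 12124324 - 12124323 = 1, so (x, y) = (3482, 531) solves the equation, and by the theorem it is the least positive solution.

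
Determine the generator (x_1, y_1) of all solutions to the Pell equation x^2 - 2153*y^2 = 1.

First expand sqrt(2153) as a continued fraction. With x_i = (sqrt(2153) + m_i)/d_i and (m_0, d_0) = (0, 1): a_0 = floor(sqrt(2153)) = 46, since 46^2 = 2116 <= 2153 < 2209 = 47^2.
Iterate m_{i+1} = d_i*a_i - m_i, d_{i+1} = (2153 - m_{i+1}^2)/d_i, a_{i+1} = floor((a_0 + m_{i+1})/d_{i+1}):
  m_1 = 1*46 - 0 = 46, d_1 = (2153 - 46^2)/1 = 37/1 = 37, a_1 = floor((46 + 46)/37) = 2.
  m_2 = 37*2 - 46 = 28, d_2 = (2153 - 28^2)/37 = 1369/37 = 37, a_2 = floor((46 + 28)/37) = 2.
  m_3 = 37*2 - 28 = 46, d_3 = (2153 - 46^2)/37 = 37/37 = 1, a_3 = floor((46 + 46)/1) = 92.
  m_4 = 1*92 - 46 = 46, d_4 = (2153 - 46^2)/1 = 37/1 = 37: (m_4, d_4) = (m_1, d_1) = (46, 37), so from here the quotients repeat a_1, ..., a_3; the period length is 3.
So sqrt(2153) = [46; (2, 2, 92)] with period length k = 3.
k is odd, so (p_{k-1}, q_{k-1}) only solves x^2 - 2153y^2 = -1 and the fundamental solution of x^2 - 2153y^2 = 1 is (p_{2k-1}, q_{2k-1}) = (p_5, q_5); compute convergents through index 5, running through the period twice.
Convergents (p_i = a_i*p_{i-1} + p_{i-2}, q_i = a_i*q_{i-1} + q_{i-2} with p_{-2}=0, p_{-1}=1, q_{-2}=1, q_{-1}=0):
  i=0: a_0=46, p_0 = 46*1 + 0 = 46, q_0 = 46*0 + 1 = 1.
  i=1: a_1=2, p_1 = 2*46 + 1 = 93, q_1 = 2*1 + 0 = 2.
  i=2: a_2=2, p_2 = 2*93 + 46 = 232, q_2 = 2*2 + 1 = 5.
  i=3: a_3=92, p_3 = 92*232 + 93 = 21437, q_3 = 92*5 + 2 = 462.
  i=4: a_4=2, p_4 = 2*21437 + 232 = 43106, q_4 = 2*462 + 5 = 929.
  i=5: a_5=2, p_5 = 2*43106 + 21437 = 107649, q_5 = 2*929 + 462 = 2320.
Indeed p_2^2 - 2153*q_2^2 = 53824 - 53825 = -1, not +1.
Check: 107649^2 - 2153*2320^2 = 11588307201 - 11588307200 = 1, so (x, y) = (107649, 2320) solves the equation, and by the theorem it is the least positive solution.

(x, y) = (107649, 2320)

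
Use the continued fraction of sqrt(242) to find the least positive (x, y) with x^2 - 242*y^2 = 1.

(x, y) = (19601, 1260)

First expand sqrt(242) as a continued fraction. With x_i = (sqrt(242) + m_i)/d_i and (m_0, d_0) = (0, 1): a_0 = floor(sqrt(242)) = 15, since 15^2 = 225 <= 242 < 256 = 16^2.
Iterate m_{i+1} = d_i*a_i - m_i, d_{i+1} = (242 - m_{i+1}^2)/d_i, a_{i+1} = floor((a_0 + m_{i+1})/d_{i+1}):
  m_1 = 1*15 - 0 = 15, d_1 = (242 - 15^2)/1 = 17/1 = 17, a_1 = floor((15 + 15)/17) = 1.
  m_2 = 17*1 - 15 = 2, d_2 = (242 - 2^2)/17 = 238/17 = 14, a_2 = floor((15 + 2)/14) = 1.
  m_3 = 14*1 - 2 = 12, d_3 = (242 - 12^2)/14 = 98/14 = 7, a_3 = floor((15 + 12)/7) = 3.
  m_4 = 7*3 - 12 = 9, d_4 = (242 - 9^2)/7 = 161/7 = 23, a_4 = floor((15 + 9)/23) = 1.
  m_5 = 23*1 - 9 = 14, d_5 = (242 - 14^2)/23 = 46/23 = 2, a_5 = floor((15 + 14)/2) = 14.
  m_6 = 2*14 - 14 = 14, d_6 = (242 - 14^2)/2 = 46/2 = 23, a_6 = floor((15 + 14)/23) = 1.
  m_7 = 23*1 - 14 = 9, d_7 = (242 - 9^2)/23 = 161/23 = 7, a_7 = floor((15 + 9)/7) = 3.
  m_8 = 7*3 - 9 = 12, d_8 = (242 - 12^2)/7 = 98/7 = 14, a_8 = floor((15 + 12)/14) = 1.
  m_9 = 14*1 - 12 = 2, d_9 = (242 - 2^2)/14 = 238/14 = 17, a_9 = floor((15 + 2)/17) = 1.
  m_10 = 17*1 - 2 = 15, d_10 = (242 - 15^2)/17 = 17/17 = 1, a_10 = floor((15 + 15)/1) = 30.
  m_11 = 1*30 - 15 = 15, d_11 = (242 - 15^2)/1 = 17/1 = 17: (m_11, d_11) = (m_1, d_1) = (15, 17), so from here the quotients repeat a_1, ..., a_10; the period length is 10.
So sqrt(242) = [15; (1, 1, 3, 1, 14, 1, 3, 1, 1, 30)] with period length k = 10.
k is even, so the fundamental solution of x^2 - 242y^2 = 1 is (p_{k-1}, q_{k-1}) = (p_9, q_9); compute convergents through index 9.
Convergents (p_i = a_i*p_{i-1} + p_{i-2}, q_i = a_i*q_{i-1} + q_{i-2} with p_{-2}=0, p_{-1}=1, q_{-2}=1, q_{-1}=0):
  i=0: a_0=15, p_0 = 15*1 + 0 = 15, q_0 = 15*0 + 1 = 1.
  i=1: a_1=1, p_1 = 1*15 + 1 = 16, q_1 = 1*1 + 0 = 1.
  i=2: a_2=1, p_2 = 1*16 + 15 = 31, q_2 = 1*1 + 1 = 2.
  i=3: a_3=3, p_3 = 3*31 + 16 = 109, q_3 = 3*2 + 1 = 7.
  i=4: a_4=1, p_4 = 1*109 + 31 = 140, q_4 = 1*7 + 2 = 9.
  i=5: a_5=14, p_5 = 14*140 + 109 = 2069, q_5 = 14*9 + 7 = 133.
  i=6: a_6=1, p_6 = 1*2069 + 140 = 2209, q_6 = 1*133 + 9 = 142.
  i=7: a_7=3, p_7 = 3*2209 + 2069 = 8696, q_7 = 3*142 + 133 = 559.
  i=8: a_8=1, p_8 = 1*8696 + 2209 = 10905, q_8 = 1*559 + 142 = 701.
  i=9: a_9=1, p_9 = 1*10905 + 8696 = 19601, q_9 = 1*701 + 559 = 1260.
Check: 19601^2 - 242*1260^2 = 384199201 - 384199200 = 1, so (x, y) = (19601, 1260) solves the equation, and by the theorem it is the least positive solution.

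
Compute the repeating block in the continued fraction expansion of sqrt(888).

[29; (1, 3, 1, 58)]

Write x_i = (sqrt(888) + m_i)/d_i with (m_0, d_0) = (0, 1). a_0 = floor(sqrt(888)) = 29, since 29^2 = 841 <= 888 < 900 = 30^2.
Iterate m_{i+1} = d_i*a_i - m_i, d_{i+1} = (888 - m_{i+1}^2)/d_i, a_{i+1} = floor((a_0 + m_{i+1})/d_{i+1}):
  m_1 = 1*29 - 0 = 29, d_1 = (888 - 29^2)/1 = 47/1 = 47, a_1 = floor((29 + 29)/47) = 1.
  m_2 = 47*1 - 29 = 18, d_2 = (888 - 18^2)/47 = 564/47 = 12, a_2 = floor((29 + 18)/12) = 3.
  m_3 = 12*3 - 18 = 18, d_3 = (888 - 18^2)/12 = 564/12 = 47, a_3 = floor((29 + 18)/47) = 1.
  m_4 = 47*1 - 18 = 29, d_4 = (888 - 29^2)/47 = 47/47 = 1, a_4 = floor((29 + 29)/1) = 58.
  m_5 = 1*58 - 29 = 29, d_5 = (888 - 29^2)/1 = 47/1 = 47: (m_5, d_5) = (m_1, d_1) = (29, 47), so from here the quotients repeat a_1, ..., a_4; the period length is 4.
Hence the expansion of sqrt(888) is a_0 = 29 followed by the repeating block 1, 3, 1, 58 (period 4).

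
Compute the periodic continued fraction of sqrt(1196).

[34; (1, 1, 2, 1, 1, 68)]

Write x_i = (sqrt(1196) + m_i)/d_i with (m_0, d_0) = (0, 1). a_0 = floor(sqrt(1196)) = 34, since 34^2 = 1156 <= 1196 < 1225 = 35^2.
Iterate m_{i+1} = d_i*a_i - m_i, d_{i+1} = (1196 - m_{i+1}^2)/d_i, a_{i+1} = floor((a_0 + m_{i+1})/d_{i+1}):
  m_1 = 1*34 - 0 = 34, d_1 = (1196 - 34^2)/1 = 40/1 = 40, a_1 = floor((34 + 34)/40) = 1.
  m_2 = 40*1 - 34 = 6, d_2 = (1196 - 6^2)/40 = 1160/40 = 29, a_2 = floor((34 + 6)/29) = 1.
  m_3 = 29*1 - 6 = 23, d_3 = (1196 - 23^2)/29 = 667/29 = 23, a_3 = floor((34 + 23)/23) = 2.
  m_4 = 23*2 - 23 = 23, d_4 = (1196 - 23^2)/23 = 667/23 = 29, a_4 = floor((34 + 23)/29) = 1.
  m_5 = 29*1 - 23 = 6, d_5 = (1196 - 6^2)/29 = 1160/29 = 40, a_5 = floor((34 + 6)/40) = 1.
  m_6 = 40*1 - 6 = 34, d_6 = (1196 - 34^2)/40 = 40/40 = 1, a_6 = floor((34 + 34)/1) = 68.
  m_7 = 1*68 - 34 = 34, d_7 = (1196 - 34^2)/1 = 40/1 = 40: (m_7, d_7) = (m_1, d_1) = (34, 40), so from here the quotients repeat a_1, ..., a_6; the period length is 6.
Hence the expansion of sqrt(1196) is a_0 = 34 followed by the repeating block 1, 1, 2, 1, 1, 68 (period 6).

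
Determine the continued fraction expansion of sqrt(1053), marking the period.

Write x_i = (sqrt(1053) + m_i)/d_i with (m_0, d_0) = (0, 1). a_0 = floor(sqrt(1053)) = 32, since 32^2 = 1024 <= 1053 < 1089 = 33^2.
Iterate m_{i+1} = d_i*a_i - m_i, d_{i+1} = (1053 - m_{i+1}^2)/d_i, a_{i+1} = floor((a_0 + m_{i+1})/d_{i+1}):
  m_1 = 1*32 - 0 = 32, d_1 = (1053 - 32^2)/1 = 29/1 = 29, a_1 = floor((32 + 32)/29) = 2.
  m_2 = 29*2 - 32 = 26, d_2 = (1053 - 26^2)/29 = 377/29 = 13, a_2 = floor((32 + 26)/13) = 4.
  m_3 = 13*4 - 26 = 26, d_3 = (1053 - 26^2)/13 = 377/13 = 29, a_3 = floor((32 + 26)/29) = 2.
  m_4 = 29*2 - 26 = 32, d_4 = (1053 - 32^2)/29 = 29/29 = 1, a_4 = floor((32 + 32)/1) = 64.
  m_5 = 1*64 - 32 = 32, d_5 = (1053 - 32^2)/1 = 29/1 = 29: (m_5, d_5) = (m_1, d_1) = (32, 29), so from here the quotients repeat a_1, ..., a_4; the period length is 4.
Hence the expansion of sqrt(1053) is a_0 = 32 followed by the repeating block 2, 4, 2, 64 (period 4).

[32; (2, 4, 2, 64)]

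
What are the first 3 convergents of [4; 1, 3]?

Using the convergent recurrence p_i = a_i*p_{i-1} + p_{i-2}, q_i = a_i*q_{i-1} + q_{i-2} with p_{-2}=0, p_{-1}=1, q_{-2}=1, q_{-1}=0:
  i=0: a_0=4, p_0 = 4*1 + 0 = 4, q_0 = 4*0 + 1 = 1.
  i=1: a_1=1, p_1 = 1*4 + 1 = 5, q_1 = 1*1 + 0 = 1.
  i=2: a_2=3, p_2 = 3*5 + 4 = 19, q_2 = 3*1 + 1 = 4.

4/1, 5/1, 19/4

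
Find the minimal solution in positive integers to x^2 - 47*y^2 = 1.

(x, y) = (48, 7)

First expand sqrt(47) as a continued fraction. With x_i = (sqrt(47) + m_i)/d_i and (m_0, d_0) = (0, 1): a_0 = floor(sqrt(47)) = 6, since 6^2 = 36 <= 47 < 49 = 7^2.
Iterate m_{i+1} = d_i*a_i - m_i, d_{i+1} = (47 - m_{i+1}^2)/d_i, a_{i+1} = floor((a_0 + m_{i+1})/d_{i+1}):
  m_1 = 1*6 - 0 = 6, d_1 = (47 - 6^2)/1 = 11/1 = 11, a_1 = floor((6 + 6)/11) = 1.
  m_2 = 11*1 - 6 = 5, d_2 = (47 - 5^2)/11 = 22/11 = 2, a_2 = floor((6 + 5)/2) = 5.
  m_3 = 2*5 - 5 = 5, d_3 = (47 - 5^2)/2 = 22/2 = 11, a_3 = floor((6 + 5)/11) = 1.
  m_4 = 11*1 - 5 = 6, d_4 = (47 - 6^2)/11 = 11/11 = 1, a_4 = floor((6 + 6)/1) = 12.
  m_5 = 1*12 - 6 = 6, d_5 = (47 - 6^2)/1 = 11/1 = 11: (m_5, d_5) = (m_1, d_1) = (6, 11), so from here the quotients repeat a_1, ..., a_4; the period length is 4.
So sqrt(47) = [6; (1, 5, 1, 12)] with period length k = 4.
k is even, so the fundamental solution of x^2 - 47y^2 = 1 is (p_{k-1}, q_{k-1}) = (p_3, q_3); compute convergents through index 3.
Convergents (p_i = a_i*p_{i-1} + p_{i-2}, q_i = a_i*q_{i-1} + q_{i-2} with p_{-2}=0, p_{-1}=1, q_{-2}=1, q_{-1}=0):
  i=0: a_0=6, p_0 = 6*1 + 0 = 6, q_0 = 6*0 + 1 = 1.
  i=1: a_1=1, p_1 = 1*6 + 1 = 7, q_1 = 1*1 + 0 = 1.
  i=2: a_2=5, p_2 = 5*7 + 6 = 41, q_2 = 5*1 + 1 = 6.
  i=3: a_3=1, p_3 = 1*41 + 7 = 48, q_3 = 1*6 + 1 = 7.
Check: 48^2 - 47*7^2 = 2304 - 2303 = 1, so (x, y) = (48, 7) solves the equation, and by the theorem it is the least positive solution.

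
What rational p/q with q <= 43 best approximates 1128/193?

Expand x = 1128/193 as a continued fraction with the Euclidean algorithm:
  1128 = 5*193 + 163, so a_0 = 5.
  193 = 1*163 + 30, so a_1 = 1.
  163 = 5*30 + 13, so a_2 = 5.
  30 = 2*13 + 4, so a_3 = 2.
  13 = 3*4 + 1, so a_4 = 3.
  4 = 4*1 + 0, so a_5 = 4.
so x = [5; 1, 5, 2, 3, 4].
Convergents (p_i = a_i*p_{i-1} + p_{i-2}, q_i = a_i*q_{i-1} + q_{i-2} with p_{-2}=0, p_{-1}=1, q_{-2}=1, q_{-1}=0), until the denominator exceeds 43:
  i=0: a_0=5, p_0 = 5*1 + 0 = 5, q_0 = 5*0 + 1 = 1.
  i=1: a_1=1, p_1 = 1*5 + 1 = 6, q_1 = 1*1 + 0 = 1.
  i=2: a_2=5, p_2 = 5*6 + 5 = 35, q_2 = 5*1 + 1 = 6.
  i=3: a_3=2, p_3 = 2*35 + 6 = 76, q_3 = 2*6 + 1 = 13.
  i=4: a_4=3, p_4 = 3*76 + 35 = 263, q_4 = 3*13 + 6 = 45.
q_4 = 45 > 43, so the last convergent with denominator <= 43 is p_3/q_3 = 76/13.
The closest fraction with denominator <= 43 is either p_3/q_3 or the intermediate fraction (k*p_3 + p_2)/(k*q_3 + q_2) with the largest k >= 1 whose denominator stays <= 43; these approach x as k grows, and every other convergent or intermediate fraction in range is farther away.
Largest k: floor((43 - q_2)/q_3) = floor((43 - 6)/13) = 2.
That gives (2*76 + 35)/(2*13 + 6) = 187/32.
Compare the errors: |x - 76/13| = |1128*13 - 76*193|/(193*13) = 4/2509, and |x - 187/32| = |1128*32 - 187*193|/(193*32) = 5/6176.
Cross-multiplying, 5*2509 = 12545 < 24704 = 4*6176, so 5/6176 is smaller: the intermediate fraction 187/32 is closer to x than 76/13.

187/32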